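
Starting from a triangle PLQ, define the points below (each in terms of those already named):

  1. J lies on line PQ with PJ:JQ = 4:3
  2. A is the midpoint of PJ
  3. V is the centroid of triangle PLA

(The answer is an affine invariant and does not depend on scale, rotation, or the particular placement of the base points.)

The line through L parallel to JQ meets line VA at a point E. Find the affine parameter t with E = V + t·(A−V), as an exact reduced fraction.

t = -2

Work in coordinates with P = (0, 0), L = (1, 0), Q = (0, 1).
1. J lies on line PQ with PJ:JQ = 4:3 ⇒ J = (0, 4/7)
2. A is the midpoint of PJ ⇒ A = (0, 2/7)
3. V is the centroid of triangle PLA ⇒ V = (1/3, 2/21)
through L parallel to JQ: direction (0, 3/7); meets VA at E = (1, -2/7)
E = V + t·(A−V) with t = -2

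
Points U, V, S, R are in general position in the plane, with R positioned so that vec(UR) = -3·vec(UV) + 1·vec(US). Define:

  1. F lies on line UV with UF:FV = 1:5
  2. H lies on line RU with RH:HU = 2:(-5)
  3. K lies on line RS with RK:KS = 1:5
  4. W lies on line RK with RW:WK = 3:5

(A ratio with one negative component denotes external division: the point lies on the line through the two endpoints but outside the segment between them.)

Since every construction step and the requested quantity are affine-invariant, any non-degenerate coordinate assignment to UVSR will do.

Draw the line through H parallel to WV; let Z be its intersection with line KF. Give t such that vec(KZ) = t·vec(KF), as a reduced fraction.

Assign U = (0, 0), V = (1, 0), S = (0, 1), R = (-3, 1) — the answer is frame-independent, so this choice is without loss of generality.
1. F lies on line UV with UF:FV = 1:5 ⇒ F = (1/6, 0)
2. H lies on line RU with RH:HU = 2:(-5) ⇒ H = (-5, 5/3)
3. K lies on line RS with RK:KS = 1:5 ⇒ K = (-5/2, 1)
4. W lies on line RK with RW:WK = 3:5 ⇒ W = (-45/16, 1)
through H parallel to WV: direction (61/16, -1); meets KF at Z = (-857/330, 57/55)
Z = K + t·(F−K) with t = -2/55

t = -2/55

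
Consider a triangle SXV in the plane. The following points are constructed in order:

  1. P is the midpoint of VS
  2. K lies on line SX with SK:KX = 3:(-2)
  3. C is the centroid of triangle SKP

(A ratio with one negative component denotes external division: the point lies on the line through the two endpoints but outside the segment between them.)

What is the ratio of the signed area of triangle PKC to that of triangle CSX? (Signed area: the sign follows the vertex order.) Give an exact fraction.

Assign S = (0, 0), X = (1, 0), V = (0, 1) — the answer is frame-independent, so this choice is without loss of generality.
1. P is the midpoint of VS ⇒ P = (0, 1/2)
2. K lies on line SX with SK:KX = 3:(-2) ⇒ K = (3, 0)
3. C is the centroid of triangle SKP ⇒ C = (1, 1/6)
2·[PKC] = -1/2, 2·[CSX] = 1/6
[PKC]:[CSX] = -1/2:1/6 = -3

[PKC]:[CSX] = -3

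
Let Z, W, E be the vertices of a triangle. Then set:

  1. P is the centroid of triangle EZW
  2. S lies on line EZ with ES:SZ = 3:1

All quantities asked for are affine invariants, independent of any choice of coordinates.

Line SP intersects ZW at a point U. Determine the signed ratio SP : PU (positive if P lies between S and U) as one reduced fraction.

SP:PU = -1/4

Choose coordinates Z = (0, 0), W = (1, 0), E = (0, 1).
1. P is the centroid of triangle EZW ⇒ P = (1/3, 1/3)
2. S lies on line EZ with ES:SZ = 3:1 ⇒ S = (0, 1/4)
line SP meets ZW at U = (-1, 0)
P = S + t·(U−S) with t = -1/3, so SP:PU = -1/3:4/3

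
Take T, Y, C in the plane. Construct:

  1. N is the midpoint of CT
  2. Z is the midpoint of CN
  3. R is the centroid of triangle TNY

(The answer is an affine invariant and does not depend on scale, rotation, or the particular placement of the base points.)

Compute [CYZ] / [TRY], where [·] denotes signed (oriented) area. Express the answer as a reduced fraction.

[CYZ]:[TRY] = 3/2

Choose coordinates T = (0, 0), Y = (1, 0), C = (0, 1).
1. N is the midpoint of CT ⇒ N = (0, 1/2)
2. Z is the midpoint of CN ⇒ Z = (0, 3/4)
3. R is the centroid of triangle TNY ⇒ R = (1/3, 1/6)
2·[CYZ] = -1/4, 2·[TRY] = -1/6
[CYZ]:[TRY] = -1/4:-1/6 = 3/2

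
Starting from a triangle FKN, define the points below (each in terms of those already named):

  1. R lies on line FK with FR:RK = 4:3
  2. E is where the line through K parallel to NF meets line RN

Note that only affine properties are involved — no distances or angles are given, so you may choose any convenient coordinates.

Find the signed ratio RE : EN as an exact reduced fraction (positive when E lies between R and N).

RE:EN = -3/7

Work in coordinates with F = (0, 0), K = (1, 0), N = (0, 1).
1. R lies on line FK with FR:RK = 4:3 ⇒ R = (4/7, 0)
2. E is where the line through K parallel to NF meets line RN ⇒ E = (1, -3/4)
E = R + t·(N−R) with t = -3/4, so RE:EN = t:(1−t) = -3/4:7/4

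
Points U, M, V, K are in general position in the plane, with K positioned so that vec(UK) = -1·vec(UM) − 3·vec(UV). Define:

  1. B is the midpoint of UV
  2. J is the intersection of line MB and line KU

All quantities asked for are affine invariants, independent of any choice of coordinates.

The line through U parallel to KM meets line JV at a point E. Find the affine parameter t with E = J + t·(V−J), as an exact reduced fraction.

Choose coordinates U = (0, 0), M = (1, 0), V = (0, 1), K = (-1, -3).
1. B is the midpoint of UV ⇒ B = (0, 1/2)
2. J is the intersection of line MB and line KU ⇒ J = (1/7, 3/7)
through U parallel to KM: direction (2, 3); meets JV at E = (2/11, 3/11)
E = J + t·(V−J) with t = -3/11

t = -3/11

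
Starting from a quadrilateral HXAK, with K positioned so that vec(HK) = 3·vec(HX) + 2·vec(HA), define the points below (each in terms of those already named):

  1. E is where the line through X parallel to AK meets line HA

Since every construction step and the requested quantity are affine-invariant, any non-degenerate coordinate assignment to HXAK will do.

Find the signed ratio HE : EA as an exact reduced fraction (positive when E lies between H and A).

HE:EA = -1/4

Set H = (0, 0), X = (1, 0), A = (0, 1), K = (3, 2); any affine frame gives the same invariant.
1. E is where the line through X parallel to AK meets line HA ⇒ E = (0, -1/3)
E = H + t·(A−H) with t = -1/3, so HE:EA = t:(1−t) = -1/3:4/3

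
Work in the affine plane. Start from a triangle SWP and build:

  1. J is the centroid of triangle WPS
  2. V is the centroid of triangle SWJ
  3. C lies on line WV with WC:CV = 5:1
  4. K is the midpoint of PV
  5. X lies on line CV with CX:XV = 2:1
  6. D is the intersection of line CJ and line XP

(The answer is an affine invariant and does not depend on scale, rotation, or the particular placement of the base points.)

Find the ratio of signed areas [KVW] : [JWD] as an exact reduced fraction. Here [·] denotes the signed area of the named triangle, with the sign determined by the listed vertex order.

[KVW]:[JWD] = -44/5

Set S = (0, 0), W = (1, 0), P = (0, 1); any affine frame gives the same invariant.
1. J is the centroid of triangle WPS ⇒ J = (1/3, 1/3)
2. V is the centroid of triangle SWJ ⇒ V = (4/9, 1/9)
3. C lies on line WV with WC:CV = 5:1 ⇒ C = (29/54, 5/54)
4. K is the midpoint of PV ⇒ K = (2/9, 5/9)
5. X lies on line CV with CX:XV = 2:1 ⇒ X = (77/162, 17/162)
6. D is the intersection of line CJ and line XP ⇒ D = (7/18, 53/198)
2·[KVW] = 2/9, 2·[JWD] = -5/198
[KVW]:[JWD] = 2/9:-5/198 = -44/5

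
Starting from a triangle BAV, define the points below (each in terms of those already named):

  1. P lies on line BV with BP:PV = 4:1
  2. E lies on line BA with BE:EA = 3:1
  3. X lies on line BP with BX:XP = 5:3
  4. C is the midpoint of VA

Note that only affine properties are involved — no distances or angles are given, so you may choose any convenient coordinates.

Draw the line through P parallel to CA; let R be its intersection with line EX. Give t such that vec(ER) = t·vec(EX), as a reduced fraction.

t = -1/5

Choose coordinates B = (0, 0), A = (1, 0), V = (0, 1).
1. P lies on line BV with BP:PV = 4:1 ⇒ P = (0, 4/5)
2. E lies on line BA with BE:EA = 3:1 ⇒ E = (3/4, 0)
3. X lies on line BP with BX:XP = 5:3 ⇒ X = (0, 1/2)
4. C is the midpoint of VA ⇒ C = (1/2, 1/2)
through P parallel to CA: direction (1/2, -1/2); meets EX at R = (9/10, -1/10)
R = E + t·(X−E) with t = -1/5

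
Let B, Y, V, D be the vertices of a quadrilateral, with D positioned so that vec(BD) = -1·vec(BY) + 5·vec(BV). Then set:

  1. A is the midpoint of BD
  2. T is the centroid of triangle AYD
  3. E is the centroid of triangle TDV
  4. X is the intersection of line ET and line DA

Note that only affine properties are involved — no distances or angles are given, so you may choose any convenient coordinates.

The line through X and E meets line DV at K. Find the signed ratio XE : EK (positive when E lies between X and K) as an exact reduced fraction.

XE:EK = -16/7

Work in coordinates with B = (0, 0), Y = (1, 0), V = (0, 1), D = (-1, 5).
1. A is the midpoint of BD ⇒ A = (-1/2, 5/2)
2. T is the centroid of triangle AYD ⇒ T = (-1/6, 5/2)
3. E is the centroid of triangle TDV ⇒ E = (-7/18, 17/6)
4. X is the intersection of line ET and line DA ⇒ X = (-9/14, 45/14)
line XE meets DV at K = (-1/2, 3)
E = X + t·(K−X) with t = 16/9, so XE:EK = 16/9:-7/9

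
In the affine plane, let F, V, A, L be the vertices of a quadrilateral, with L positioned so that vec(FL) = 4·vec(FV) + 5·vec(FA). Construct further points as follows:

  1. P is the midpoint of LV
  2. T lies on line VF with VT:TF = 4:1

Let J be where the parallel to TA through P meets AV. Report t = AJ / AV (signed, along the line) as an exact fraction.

Choose coordinates F = (0, 0), V = (1, 0), A = (0, 1), L = (4, 5).
1. P is the midpoint of LV ⇒ P = (5/2, 5/2)
2. T lies on line VF with VT:TF = 4:1 ⇒ T = (1/5, 0)
through P parallel to TA: direction (-1/5, 1); meets AV at J = (7/2, -5/2)
J = A + t·(V−A) with t = 7/2

t = 7/2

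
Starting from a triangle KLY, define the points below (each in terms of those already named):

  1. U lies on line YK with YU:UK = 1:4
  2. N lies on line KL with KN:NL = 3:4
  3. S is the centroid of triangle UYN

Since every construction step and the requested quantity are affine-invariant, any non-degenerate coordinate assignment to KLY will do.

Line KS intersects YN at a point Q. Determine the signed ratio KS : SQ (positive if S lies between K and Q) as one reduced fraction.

Work in coordinates with K = (0, 0), L = (1, 0), Y = (0, 1).
1. U lies on line YK with YU:UK = 1:4 ⇒ U = (0, 4/5)
2. N lies on line KL with KN:NL = 3:4 ⇒ N = (3/7, 0)
3. S is the centroid of triangle UYN ⇒ S = (1/7, 3/5)
line KS meets YN at Q = (15/98, 9/14)
S = K + t·(Q−K) with t = 14/15, so KS:SQ = 14/15:1/15

KS:SQ = 14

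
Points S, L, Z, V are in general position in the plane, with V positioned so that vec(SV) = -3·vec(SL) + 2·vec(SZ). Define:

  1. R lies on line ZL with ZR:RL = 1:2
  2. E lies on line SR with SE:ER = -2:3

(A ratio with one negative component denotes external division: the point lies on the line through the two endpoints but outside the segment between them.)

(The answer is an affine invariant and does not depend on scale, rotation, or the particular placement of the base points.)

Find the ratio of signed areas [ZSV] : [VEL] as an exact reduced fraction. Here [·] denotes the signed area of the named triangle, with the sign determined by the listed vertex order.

[ZSV]:[VEL] = -9/26

Work in coordinates with S = (0, 0), L = (1, 0), Z = (0, 1), V = (-3, 2).
1. R lies on line ZL with ZR:RL = 1:2 ⇒ R = (1/3, 2/3)
2. E lies on line SR with SE:ER = -2:3 ⇒ E = (-2/3, -4/3)
2·[ZSV] = -3, 2·[VEL] = 26/3
[ZSV]:[VEL] = -3:26/3 = -9/26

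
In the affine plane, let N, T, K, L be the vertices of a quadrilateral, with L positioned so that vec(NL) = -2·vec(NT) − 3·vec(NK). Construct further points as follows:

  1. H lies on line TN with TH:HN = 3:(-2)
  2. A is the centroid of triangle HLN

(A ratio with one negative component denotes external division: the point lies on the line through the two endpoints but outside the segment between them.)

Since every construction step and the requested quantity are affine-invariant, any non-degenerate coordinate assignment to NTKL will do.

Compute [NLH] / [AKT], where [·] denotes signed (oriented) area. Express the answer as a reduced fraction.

Assign N = (0, 0), T = (1, 0), K = (0, 1), L = (-2, -3) — the answer is frame-independent, so this choice is without loss of generality.
1. H lies on line TN with TH:HN = 3:(-2) ⇒ H = (-2, 0)
2. A is the centroid of triangle HLN ⇒ A = (-4/3, -1)
2·[NLH] = -6, 2·[AKT] = -10/3
[NLH]:[AKT] = -6:-10/3 = 9/5

[NLH]:[AKT] = 9/5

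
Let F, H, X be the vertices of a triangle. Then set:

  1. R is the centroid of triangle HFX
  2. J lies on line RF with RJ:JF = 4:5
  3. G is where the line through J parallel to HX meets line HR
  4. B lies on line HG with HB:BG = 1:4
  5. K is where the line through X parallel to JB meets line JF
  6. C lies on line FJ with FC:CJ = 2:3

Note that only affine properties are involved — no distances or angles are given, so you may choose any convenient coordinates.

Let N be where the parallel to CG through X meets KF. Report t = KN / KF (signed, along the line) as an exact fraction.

Assign F = (0, 0), H = (1, 0), X = (0, 1) — the answer is frame-independent, so this choice is without loss of generality.
1. R is the centroid of triangle HFX ⇒ R = (1/3, 1/3)
2. J lies on line RF with RJ:JF = 4:5 ⇒ J = (5/27, 5/27)
3. G is where the line through J parallel to HX meets line HR ⇒ G = (-7/27, 17/27)
4. B lies on line HG with HB:BG = 1:4 ⇒ B = (101/135, 17/135)
5. K is where the line through X parallel to JB meets line JF ⇒ K = (19/21, 19/21)
6. C lies on line FJ with FC:CJ = 2:3 ⇒ C = (2/27, 2/27)
through X parallel to CG: direction (-1/3, 5/9); meets KF at N = (3/8, 3/8)
N = K + t·(F−K) with t = 89/152

t = 89/152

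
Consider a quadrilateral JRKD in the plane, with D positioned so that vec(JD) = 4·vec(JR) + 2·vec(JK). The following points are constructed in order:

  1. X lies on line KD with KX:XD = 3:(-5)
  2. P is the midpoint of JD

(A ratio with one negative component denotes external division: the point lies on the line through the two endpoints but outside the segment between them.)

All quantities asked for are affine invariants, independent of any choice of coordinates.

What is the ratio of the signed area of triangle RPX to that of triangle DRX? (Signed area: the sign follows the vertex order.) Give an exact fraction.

Assign J = (0, 0), R = (1, 0), K = (0, 1), D = (4, 2) — the answer is frame-independent, so this choice is without loss of generality.
1. X lies on line KD with KX:XD = 3:(-5) ⇒ X = (-6, -1/2)
2. P is the midpoint of JD ⇒ P = (2, 1)
2·[RPX] = 13/2, 2·[DRX] = -25/2
[RPX]:[DRX] = 13/2:-25/2 = -13/25

[RPX]:[DRX] = -13/25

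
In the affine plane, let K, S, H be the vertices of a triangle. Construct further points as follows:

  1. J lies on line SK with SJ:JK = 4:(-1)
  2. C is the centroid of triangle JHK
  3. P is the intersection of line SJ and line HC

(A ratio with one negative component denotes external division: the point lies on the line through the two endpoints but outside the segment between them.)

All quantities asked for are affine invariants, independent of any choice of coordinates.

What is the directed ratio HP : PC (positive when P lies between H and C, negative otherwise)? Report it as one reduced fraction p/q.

Set K = (0, 0), S = (1, 0), H = (0, 1); any affine frame gives the same invariant.
1. J lies on line SK with SJ:JK = 4:(-1) ⇒ J = (-1/3, 0)
2. C is the centroid of triangle JHK ⇒ C = (-1/9, 1/3)
3. P is the intersection of line SJ and line HC ⇒ P = (-1/6, 0)
P = H + t·(C−H) with t = 3/2, so HP:PC = t:(1−t) = 3/2:-1/2

HP:PC = -3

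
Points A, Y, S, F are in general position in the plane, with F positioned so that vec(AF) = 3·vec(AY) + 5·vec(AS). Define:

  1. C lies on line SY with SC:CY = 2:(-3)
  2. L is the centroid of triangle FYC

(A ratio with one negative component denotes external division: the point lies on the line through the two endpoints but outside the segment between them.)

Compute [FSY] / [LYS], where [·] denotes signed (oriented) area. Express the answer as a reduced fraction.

[FSY]:[LYS] = -3

Assign A = (0, 0), Y = (1, 0), S = (0, 1), F = (3, 5) — the answer is frame-independent, so this choice is without loss of generality.
1. C lies on line SY with SC:CY = 2:(-3) ⇒ C = (-2, 3)
2. L is the centroid of triangle FYC ⇒ L = (2/3, 8/3)
2·[FSY] = 7, 2·[LYS] = -7/3
[FSY]:[LYS] = 7:-7/3 = -3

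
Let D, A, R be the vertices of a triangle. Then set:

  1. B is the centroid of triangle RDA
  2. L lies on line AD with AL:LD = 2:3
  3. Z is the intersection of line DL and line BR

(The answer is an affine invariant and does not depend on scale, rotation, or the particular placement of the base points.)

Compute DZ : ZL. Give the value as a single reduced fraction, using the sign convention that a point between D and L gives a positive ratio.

Assign D = (0, 0), A = (1, 0), R = (0, 1) — the answer is frame-independent, so this choice is without loss of generality.
1. B is the centroid of triangle RDA ⇒ B = (1/3, 1/3)
2. L lies on line AD with AL:LD = 2:3 ⇒ L = (3/5, 0)
3. Z is the intersection of line DL and line BR ⇒ Z = (1/2, 0)
Z = D + t·(L−D) with t = 5/6, so DZ:ZL = t:(1−t) = 5/6:1/6

DZ:ZL = 5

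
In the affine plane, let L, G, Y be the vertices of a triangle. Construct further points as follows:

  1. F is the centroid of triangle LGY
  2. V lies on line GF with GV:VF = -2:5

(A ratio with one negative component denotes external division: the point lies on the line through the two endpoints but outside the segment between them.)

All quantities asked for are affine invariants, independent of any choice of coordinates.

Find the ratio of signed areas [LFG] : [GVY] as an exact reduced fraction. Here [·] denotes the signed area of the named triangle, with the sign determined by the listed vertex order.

Choose coordinates L = (0, 0), G = (1, 0), Y = (0, 1).
1. F is the centroid of triangle LGY ⇒ F = (1/3, 1/3)
2. V lies on line GF with GV:VF = -2:5 ⇒ V = (13/9, -2/9)
2·[LFG] = -1/3, 2·[GVY] = 2/9
[LFG]:[GVY] = -1/3:2/9 = -3/2

[LFG]:[GVY] = -3/2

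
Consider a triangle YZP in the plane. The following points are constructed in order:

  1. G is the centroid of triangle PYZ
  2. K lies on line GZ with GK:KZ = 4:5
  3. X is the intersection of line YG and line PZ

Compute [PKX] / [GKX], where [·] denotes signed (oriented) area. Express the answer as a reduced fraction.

Choose coordinates Y = (0, 0), Z = (1, 0), P = (0, 1).
1. G is the centroid of triangle PYZ ⇒ G = (1/3, 1/3)
2. K lies on line GZ with GK:KZ = 4:5 ⇒ K = (17/27, 5/27)
3. X is the intersection of line YG and line PZ ⇒ X = (1/2, 1/2)
2·[PKX] = 5/54, 2·[GKX] = 2/27
[PKX]:[GKX] = 5/54:2/27 = 5/4

[PKX]:[GKX] = 5/4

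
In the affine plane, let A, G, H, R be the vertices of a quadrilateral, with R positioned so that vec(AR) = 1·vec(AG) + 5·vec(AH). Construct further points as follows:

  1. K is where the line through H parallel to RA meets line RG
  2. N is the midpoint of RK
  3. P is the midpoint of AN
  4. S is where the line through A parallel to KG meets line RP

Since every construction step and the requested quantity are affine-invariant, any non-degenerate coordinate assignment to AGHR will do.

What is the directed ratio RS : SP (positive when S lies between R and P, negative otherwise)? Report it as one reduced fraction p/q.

Assign A = (0, 0), G = (1, 0), H = (0, 1), R = (1, 5) — the answer is frame-independent, so this choice is without loss of generality.
1. K is where the line through H parallel to RA meets line RG ⇒ K = (1, 6)
2. N is the midpoint of RK ⇒ N = (1, 11/2)
3. P is the midpoint of AN ⇒ P = (1/2, 11/4)
4. S is where the line through A parallel to KG meets line RP ⇒ S = (0, 1/2)
S = R + t·(P−R) with t = 2, so RS:SP = t:(1−t) = 2:-1

RS:SP = -2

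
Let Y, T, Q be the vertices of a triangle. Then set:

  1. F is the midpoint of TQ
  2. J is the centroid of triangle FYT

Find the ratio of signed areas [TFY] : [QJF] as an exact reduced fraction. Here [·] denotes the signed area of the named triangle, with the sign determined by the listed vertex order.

[TFY]:[QJF] = 3

Set Y = (0, 0), T = (1, 0), Q = (0, 1); any affine frame gives the same invariant.
1. F is the midpoint of TQ ⇒ F = (1/2, 1/2)
2. J is the centroid of triangle FYT ⇒ J = (1/2, 1/6)
2·[TFY] = 1/2, 2·[QJF] = 1/6
[TFY]:[QJF] = 1/2:1/6 = 3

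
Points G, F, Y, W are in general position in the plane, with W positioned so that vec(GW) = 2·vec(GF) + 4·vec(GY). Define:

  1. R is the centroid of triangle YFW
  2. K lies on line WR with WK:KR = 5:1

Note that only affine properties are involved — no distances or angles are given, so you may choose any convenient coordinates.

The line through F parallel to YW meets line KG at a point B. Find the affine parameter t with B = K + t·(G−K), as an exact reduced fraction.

Set G = (0, 0), F = (1, 0), Y = (0, 1), W = (2, 4); any affine frame gives the same invariant.
1. R is the centroid of triangle YFW ⇒ R = (1, 5/3)
2. K lies on line WR with WK:KR = 5:1 ⇒ K = (7/6, 37/18)
through F parallel to YW: direction (2, 3); meets KG at B = (-63/11, -111/11)
B = K + t·(G−K) with t = 65/11

t = 65/11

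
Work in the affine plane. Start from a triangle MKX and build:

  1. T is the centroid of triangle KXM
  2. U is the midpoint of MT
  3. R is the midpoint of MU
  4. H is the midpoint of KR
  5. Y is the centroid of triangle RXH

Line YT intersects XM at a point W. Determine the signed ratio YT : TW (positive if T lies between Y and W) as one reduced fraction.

Assign M = (0, 0), K = (1, 0), X = (0, 1) — the answer is frame-independent, so this choice is without loss of generality.
1. T is the centroid of triangle KXM ⇒ T = (1/3, 1/3)
2. U is the midpoint of MT ⇒ U = (1/6, 1/6)
3. R is the midpoint of MU ⇒ R = (1/12, 1/12)
4. H is the midpoint of KR ⇒ H = (13/24, 1/24)
5. Y is the centroid of triangle RXH ⇒ Y = (5/24, 3/8)
line YT meets XM at W = (0, 4/9)
T = Y + t·(W−Y) with t = -3/5, so YT:TW = -3/5:8/5

YT:TW = -3/8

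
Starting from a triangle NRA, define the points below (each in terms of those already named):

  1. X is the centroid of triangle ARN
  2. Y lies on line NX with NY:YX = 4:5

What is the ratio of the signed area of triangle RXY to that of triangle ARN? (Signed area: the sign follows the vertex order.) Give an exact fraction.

Work in coordinates with N = (0, 0), R = (1, 0), A = (0, 1).
1. X is the centroid of triangle ARN ⇒ X = (1/3, 1/3)
2. Y lies on line NX with NY:YX = 4:5 ⇒ Y = (4/27, 4/27)
2·[RXY] = 5/27, 2·[ARN] = -1
[RXY]:[ARN] = 5/27:-1 = -5/27

[RXY]:[ARN] = -5/27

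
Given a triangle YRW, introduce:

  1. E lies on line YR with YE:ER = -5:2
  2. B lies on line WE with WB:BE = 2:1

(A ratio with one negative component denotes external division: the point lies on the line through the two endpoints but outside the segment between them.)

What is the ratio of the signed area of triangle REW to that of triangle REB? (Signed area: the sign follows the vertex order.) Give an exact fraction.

Set Y = (0, 0), R = (1, 0), W = (0, 1); any affine frame gives the same invariant.
1. E lies on line YR with YE:ER = -5:2 ⇒ E = (5/3, 0)
2. B lies on line WE with WB:BE = 2:1 ⇒ B = (10/9, 1/3)
2·[REW] = 2/3, 2·[REB] = 2/9
[REW]:[REB] = 2/3:2/9 = 3

[REW]:[REB] = 3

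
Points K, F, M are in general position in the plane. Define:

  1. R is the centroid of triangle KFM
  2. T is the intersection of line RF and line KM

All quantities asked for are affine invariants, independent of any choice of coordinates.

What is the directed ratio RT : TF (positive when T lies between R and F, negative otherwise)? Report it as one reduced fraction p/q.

Assign K = (0, 0), F = (1, 0), M = (0, 1) — the answer is frame-independent, so this choice is without loss of generality.
1. R is the centroid of triangle KFM ⇒ R = (1/3, 1/3)
2. T is the intersection of line RF and line KM ⇒ T = (0, 1/2)
T = R + t·(F−R) with t = -1/2, so RT:TF = t:(1−t) = -1/2:3/2

RT:TF = -1/3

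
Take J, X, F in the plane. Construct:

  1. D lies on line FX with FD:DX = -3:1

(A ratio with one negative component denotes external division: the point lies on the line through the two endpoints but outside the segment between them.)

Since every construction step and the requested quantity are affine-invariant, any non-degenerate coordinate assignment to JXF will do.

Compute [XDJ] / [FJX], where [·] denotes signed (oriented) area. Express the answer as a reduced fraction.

[XDJ]:[FJX] = -1/2

Set J = (0, 0), X = (1, 0), F = (0, 1); any affine frame gives the same invariant.
1. D lies on line FX with FD:DX = -3:1 ⇒ D = (3/2, -1/2)
2·[XDJ] = -1/2, 2·[FJX] = 1
[XDJ]:[FJX] = -1/2:1 = -1/2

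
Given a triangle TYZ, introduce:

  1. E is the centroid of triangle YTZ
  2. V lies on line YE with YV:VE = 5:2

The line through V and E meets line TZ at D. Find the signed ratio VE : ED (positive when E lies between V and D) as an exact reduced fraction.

Assign T = (0, 0), Y = (1, 0), Z = (0, 1) — the answer is frame-independent, so this choice is without loss of generality.
1. E is the centroid of triangle YTZ ⇒ E = (1/3, 1/3)
2. V lies on line YE with YV:VE = 5:2 ⇒ V = (11/21, 5/21)
line VE meets TZ at D = (0, 1/2)
E = V + t·(D−V) with t = 4/11, so VE:ED = 4/11:7/11

VE:ED = 4/7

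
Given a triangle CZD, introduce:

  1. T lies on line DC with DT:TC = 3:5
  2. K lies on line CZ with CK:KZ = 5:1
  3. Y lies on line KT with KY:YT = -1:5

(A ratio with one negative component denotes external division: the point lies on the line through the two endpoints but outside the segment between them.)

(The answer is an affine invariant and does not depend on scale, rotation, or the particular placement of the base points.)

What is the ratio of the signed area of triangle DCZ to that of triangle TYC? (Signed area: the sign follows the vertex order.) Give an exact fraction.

Assign C = (0, 0), Z = (1, 0), D = (0, 1) — the answer is frame-independent, so this choice is without loss of generality.
1. T lies on line DC with DT:TC = 3:5 ⇒ T = (0, 5/8)
2. K lies on line CZ with CK:KZ = 5:1 ⇒ K = (5/6, 0)
3. Y lies on line KT with KY:YT = -1:5 ⇒ Y = (25/24, -5/32)
2·[DCZ] = 1, 2·[TYC] = -125/192
[DCZ]:[TYC] = 1:-125/192 = -192/125

[DCZ]:[TYC] = -192/125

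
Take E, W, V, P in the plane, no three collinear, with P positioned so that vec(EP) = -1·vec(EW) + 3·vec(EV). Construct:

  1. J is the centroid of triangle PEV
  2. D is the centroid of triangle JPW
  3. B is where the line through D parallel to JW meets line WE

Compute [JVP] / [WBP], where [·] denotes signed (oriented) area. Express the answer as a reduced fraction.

Work in coordinates with E = (0, 0), W = (1, 0), V = (0, 1), P = (-1, 3).
1. J is the centroid of triangle PEV ⇒ J = (-1/3, 4/3)
2. D is the centroid of triangle JPW ⇒ D = (-1/9, 13/9)
3. B is where the line through D parallel to JW meets line WE ⇒ B = (4/3, 0)
2·[JVP] = 1/3, 2·[WBP] = 1
[JVP]:[WBP] = 1/3:1 = 1/3

[JVP]:[WBP] = 1/3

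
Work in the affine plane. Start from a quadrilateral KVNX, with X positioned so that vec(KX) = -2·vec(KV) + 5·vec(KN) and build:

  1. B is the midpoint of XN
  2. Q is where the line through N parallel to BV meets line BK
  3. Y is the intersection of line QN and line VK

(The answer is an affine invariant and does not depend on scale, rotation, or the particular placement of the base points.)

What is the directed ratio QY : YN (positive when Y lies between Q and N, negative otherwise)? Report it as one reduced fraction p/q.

QY:YN = -2

Set K = (0, 0), V = (1, 0), N = (0, 1), X = (-2, 5); any affine frame gives the same invariant.
1. B is the midpoint of XN ⇒ B = (-1, 3)
2. Q is where the line through N parallel to BV meets line BK ⇒ Q = (-2/3, 2)
3. Y is the intersection of line QN and line VK ⇒ Y = (2/3, 0)
Y = Q + t·(N−Q) with t = 2, so QY:YN = t:(1−t) = 2:-1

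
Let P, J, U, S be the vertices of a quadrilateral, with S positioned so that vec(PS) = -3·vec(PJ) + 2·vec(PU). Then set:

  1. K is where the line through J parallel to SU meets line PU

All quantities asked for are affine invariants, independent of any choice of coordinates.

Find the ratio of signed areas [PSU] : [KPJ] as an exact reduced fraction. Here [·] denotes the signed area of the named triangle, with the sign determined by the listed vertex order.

Work in coordinates with P = (0, 0), J = (1, 0), U = (0, 1), S = (-3, 2).
1. K is where the line through J parallel to SU meets line PU ⇒ K = (0, 1/3)
2·[PSU] = -3, 2·[KPJ] = 1/3
[PSU]:[KPJ] = -3:1/3 = -9

[PSU]:[KPJ] = -9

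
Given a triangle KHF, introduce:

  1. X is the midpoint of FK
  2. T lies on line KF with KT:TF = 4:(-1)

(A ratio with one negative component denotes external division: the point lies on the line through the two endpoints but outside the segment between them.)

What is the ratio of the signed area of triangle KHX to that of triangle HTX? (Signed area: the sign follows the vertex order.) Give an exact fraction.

Set K = (0, 0), H = (1, 0), F = (0, 1); any affine frame gives the same invariant.
1. X is the midpoint of FK ⇒ X = (0, 1/2)
2. T lies on line KF with KT:TF = 4:(-1) ⇒ T = (0, 4/3)
2·[KHX] = 1/2, 2·[HTX] = 5/6
[KHX]:[HTX] = 1/2:5/6 = 3/5

[KHX]:[HTX] = 3/5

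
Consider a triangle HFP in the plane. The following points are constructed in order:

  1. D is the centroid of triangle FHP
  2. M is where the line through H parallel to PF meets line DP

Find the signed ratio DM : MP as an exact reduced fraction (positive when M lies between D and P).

Assign H = (0, 0), F = (1, 0), P = (0, 1) — the answer is frame-independent, so this choice is without loss of generality.
1. D is the centroid of triangle FHP ⇒ D = (1/3, 1/3)
2. M is where the line through H parallel to PF meets line DP ⇒ M = (1, -1)
M = D + t·(P−D) with t = -2, so DM:MP = t:(1−t) = -2:3

DM:MP = -2/3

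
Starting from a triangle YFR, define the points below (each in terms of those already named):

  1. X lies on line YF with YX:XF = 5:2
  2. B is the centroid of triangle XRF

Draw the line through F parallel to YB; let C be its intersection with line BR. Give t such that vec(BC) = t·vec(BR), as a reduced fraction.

t = -7/12

Assign Y = (0, 0), F = (1, 0), R = (0, 1) — the answer is frame-independent, so this choice is without loss of generality.
1. X lies on line YF with YX:XF = 5:2 ⇒ X = (5/7, 0)
2. B is the centroid of triangle XRF ⇒ B = (4/7, 1/3)
through F parallel to YB: direction (4/7, 1/3); meets BR at C = (19/21, -1/18)
C = B + t·(R−B) with t = -7/12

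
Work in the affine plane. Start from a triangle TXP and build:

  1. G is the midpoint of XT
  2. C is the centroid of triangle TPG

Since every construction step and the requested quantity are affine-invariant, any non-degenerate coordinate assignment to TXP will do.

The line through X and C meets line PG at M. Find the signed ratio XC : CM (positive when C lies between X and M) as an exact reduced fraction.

Assign T = (0, 0), X = (1, 0), P = (0, 1) — the answer is frame-independent, so this choice is without loss of generality.
1. G is the midpoint of XT ⇒ G = (1/2, 0)
2. C is the centroid of triangle TPG ⇒ C = (1/6, 1/3)
line XC meets PG at M = (3/8, 1/4)
C = X + t·(M−X) with t = 4/3, so XC:CM = 4/3:-1/3

XC:CM = -4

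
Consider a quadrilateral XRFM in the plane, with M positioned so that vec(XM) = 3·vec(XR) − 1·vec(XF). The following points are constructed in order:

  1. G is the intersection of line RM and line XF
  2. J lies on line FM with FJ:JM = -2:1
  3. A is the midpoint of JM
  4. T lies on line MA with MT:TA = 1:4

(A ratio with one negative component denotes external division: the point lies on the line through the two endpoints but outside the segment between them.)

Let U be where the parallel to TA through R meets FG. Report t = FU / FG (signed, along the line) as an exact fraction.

Assign X = (0, 0), R = (1, 0), F = (0, 1), M = (3, -1) — the answer is frame-independent, so this choice is without loss of generality.
1. G is the intersection of line RM and line XF ⇒ G = (0, 1/2)
2. J lies on line FM with FJ:JM = -2:1 ⇒ J = (6, -3)
3. A is the midpoint of JM ⇒ A = (9/2, -2)
4. T lies on line MA with MT:TA = 1:4 ⇒ T = (33/10, -6/5)
through R parallel to TA: direction (6/5, -4/5); meets FG at U = (0, 2/3)
U = F + t·(G−F) with t = 2/3

t = 2/3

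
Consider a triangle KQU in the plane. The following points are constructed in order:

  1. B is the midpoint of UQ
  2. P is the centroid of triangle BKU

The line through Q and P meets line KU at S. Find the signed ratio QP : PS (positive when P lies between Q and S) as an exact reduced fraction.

Work in coordinates with K = (0, 0), Q = (1, 0), U = (0, 1).
1. B is the midpoint of UQ ⇒ B = (1/2, 1/2)
2. P is the centroid of triangle BKU ⇒ P = (1/6, 1/2)
line QP meets KU at S = (0, 3/5)
P = Q + t·(S−Q) with t = 5/6, so QP:PS = 5/6:1/6

QP:PS = 5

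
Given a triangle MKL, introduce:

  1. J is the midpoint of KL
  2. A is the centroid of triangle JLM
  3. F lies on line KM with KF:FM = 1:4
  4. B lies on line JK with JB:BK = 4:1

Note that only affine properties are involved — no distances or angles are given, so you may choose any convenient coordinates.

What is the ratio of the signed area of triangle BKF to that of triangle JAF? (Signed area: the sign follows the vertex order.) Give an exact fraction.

[BKF]:[JAF] = -3/25

Set M = (0, 0), K = (1, 0), L = (0, 1); any affine frame gives the same invariant.
1. J is the midpoint of KL ⇒ J = (1/2, 1/2)
2. A is the centroid of triangle JLM ⇒ A = (1/6, 1/2)
3. F lies on line KM with KF:FM = 1:4 ⇒ F = (4/5, 0)
4. B lies on line JK with JB:BK = 4:1 ⇒ B = (9/10, 1/10)
2·[BKF] = -1/50, 2·[JAF] = 1/6
[BKF]:[JAF] = -1/50:1/6 = -3/25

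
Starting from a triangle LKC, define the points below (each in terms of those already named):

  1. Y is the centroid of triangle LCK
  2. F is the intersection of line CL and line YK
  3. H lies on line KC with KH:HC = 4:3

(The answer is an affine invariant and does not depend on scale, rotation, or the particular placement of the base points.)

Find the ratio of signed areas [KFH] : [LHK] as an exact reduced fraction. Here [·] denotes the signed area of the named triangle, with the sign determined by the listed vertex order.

Assign L = (0, 0), K = (1, 0), C = (0, 1) — the answer is frame-independent, so this choice is without loss of generality.
1. Y is the centroid of triangle LCK ⇒ Y = (1/3, 1/3)
2. F is the intersection of line CL and line YK ⇒ F = (0, 1/2)
3. H lies on line KC with KH:HC = 4:3 ⇒ H = (3/7, 4/7)
2·[KFH] = -2/7, 2·[LHK] = -4/7
[KFH]:[LHK] = -2/7:-4/7 = 1/2

[KFH]:[LHK] = 1/2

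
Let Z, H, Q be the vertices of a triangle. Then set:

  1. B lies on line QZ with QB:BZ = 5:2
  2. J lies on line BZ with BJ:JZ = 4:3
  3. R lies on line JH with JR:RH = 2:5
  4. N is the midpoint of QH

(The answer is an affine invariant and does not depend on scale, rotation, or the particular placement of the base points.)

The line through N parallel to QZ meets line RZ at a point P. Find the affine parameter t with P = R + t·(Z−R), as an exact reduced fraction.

Set Z = (0, 0), H = (1, 0), Q = (0, 1); any affine frame gives the same invariant.
1. B lies on line QZ with QB:BZ = 5:2 ⇒ B = (0, 2/7)
2. J lies on line BZ with BJ:JZ = 4:3 ⇒ J = (0, 6/49)
3. R lies on line JH with JR:RH = 2:5 ⇒ R = (2/7, 30/343)
4. N is the midpoint of QH ⇒ N = (1/2, 1/2)
through N parallel to QZ: direction (0, -1); meets RZ at P = (1/2, 15/98)
P = R + t·(Z−R) with t = -3/4

t = -3/4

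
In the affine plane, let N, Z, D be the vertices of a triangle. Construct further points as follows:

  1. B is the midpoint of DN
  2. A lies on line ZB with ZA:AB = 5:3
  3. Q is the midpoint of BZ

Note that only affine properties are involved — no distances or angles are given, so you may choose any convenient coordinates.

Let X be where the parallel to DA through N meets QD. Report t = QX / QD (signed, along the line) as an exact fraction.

t = 7

Set N = (0, 0), Z = (1, 0), D = (0, 1); any affine frame gives the same invariant.
1. B is the midpoint of DN ⇒ B = (0, 1/2)
2. A lies on line ZB with ZA:AB = 5:3 ⇒ A = (3/8, 5/16)
3. Q is the midpoint of BZ ⇒ Q = (1/2, 1/4)
through N parallel to DA: direction (3/8, -11/16); meets QD at X = (-3, 11/2)
X = Q + t·(D−Q) with t = 7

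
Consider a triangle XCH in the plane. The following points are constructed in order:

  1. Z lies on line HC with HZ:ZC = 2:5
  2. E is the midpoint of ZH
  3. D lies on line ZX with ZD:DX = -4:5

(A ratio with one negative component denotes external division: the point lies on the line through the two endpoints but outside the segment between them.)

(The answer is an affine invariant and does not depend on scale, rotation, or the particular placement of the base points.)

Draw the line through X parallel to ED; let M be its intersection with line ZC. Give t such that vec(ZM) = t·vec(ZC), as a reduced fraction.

t = 1/20

Assign X = (0, 0), C = (1, 0), H = (0, 1) — the answer is frame-independent, so this choice is without loss of generality.
1. Z lies on line HC with HZ:ZC = 2:5 ⇒ Z = (2/7, 5/7)
2. E is the midpoint of ZH ⇒ E = (1/7, 6/7)
3. D lies on line ZX with ZD:DX = -4:5 ⇒ D = (10/7, 25/7)
through X parallel to ED: direction (9/7, 19/7); meets ZC at M = (9/28, 19/28)
M = Z + t·(C−Z) with t = 1/20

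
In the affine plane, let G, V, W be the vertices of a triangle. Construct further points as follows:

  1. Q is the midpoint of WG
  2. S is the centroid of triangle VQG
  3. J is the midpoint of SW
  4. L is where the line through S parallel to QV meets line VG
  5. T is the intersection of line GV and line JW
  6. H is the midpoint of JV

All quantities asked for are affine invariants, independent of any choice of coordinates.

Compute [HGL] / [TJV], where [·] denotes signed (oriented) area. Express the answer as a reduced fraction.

[HGL]:[TJV] = -5/9

Set G = (0, 0), V = (1, 0), W = (0, 1); any affine frame gives the same invariant.
1. Q is the midpoint of WG ⇒ Q = (0, 1/2)
2. S is the centroid of triangle VQG ⇒ S = (1/3, 1/6)
3. J is the midpoint of SW ⇒ J = (1/6, 7/12)
4. L is where the line through S parallel to QV meets line VG ⇒ L = (2/3, 0)
5. T is the intersection of line GV and line JW ⇒ T = (2/5, 0)
6. H is the midpoint of JV ⇒ H = (7/12, 7/24)
2·[HGL] = 7/36, 2·[TJV] = -7/20
[HGL]:[TJV] = 7/36:-7/20 = -5/9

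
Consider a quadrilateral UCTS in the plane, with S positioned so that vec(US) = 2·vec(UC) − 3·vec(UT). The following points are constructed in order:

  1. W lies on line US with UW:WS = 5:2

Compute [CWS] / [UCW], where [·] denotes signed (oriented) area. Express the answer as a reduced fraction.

Choose coordinates U = (0, 0), C = (1, 0), T = (0, 1), S = (2, -3).
1. W lies on line US with UW:WS = 5:2 ⇒ W = (10/7, -15/7)
2·[CWS] = 6/7, 2·[UCW] = -15/7
[CWS]:[UCW] = 6/7:-15/7 = -2/5

[CWS]:[UCW] = -2/5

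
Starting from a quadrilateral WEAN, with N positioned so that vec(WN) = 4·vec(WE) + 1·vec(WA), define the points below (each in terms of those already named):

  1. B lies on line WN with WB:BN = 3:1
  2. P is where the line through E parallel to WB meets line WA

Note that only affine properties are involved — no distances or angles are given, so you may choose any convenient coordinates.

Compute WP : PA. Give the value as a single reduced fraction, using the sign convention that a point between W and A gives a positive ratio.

WP:PA = -1/5

Work in coordinates with W = (0, 0), E = (1, 0), A = (0, 1), N = (4, 1).
1. B lies on line WN with WB:BN = 3:1 ⇒ B = (3, 3/4)
2. P is where the line through E parallel to WB meets line WA ⇒ P = (0, -1/4)
P = W + t·(A−W) with t = -1/4, so WP:PA = t:(1−t) = -1/4:5/4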